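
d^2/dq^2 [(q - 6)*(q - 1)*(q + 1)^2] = 12*q^2 - 30*q - 14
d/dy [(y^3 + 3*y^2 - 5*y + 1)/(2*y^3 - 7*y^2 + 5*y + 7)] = (-13*y^4 + 30*y^3 - 5*y^2 + 56*y - 40)/(4*y^6 - 28*y^5 + 69*y^4 - 42*y^3 - 73*y^2 + 70*y + 49)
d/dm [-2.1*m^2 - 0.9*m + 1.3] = -4.2*m - 0.9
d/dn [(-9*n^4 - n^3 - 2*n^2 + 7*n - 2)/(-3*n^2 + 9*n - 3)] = (18*n^5 - 80*n^4 + 30*n^3 + 4*n^2 - 1)/(3*(n^4 - 6*n^3 + 11*n^2 - 6*n + 1))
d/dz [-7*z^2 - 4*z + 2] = -14*z - 4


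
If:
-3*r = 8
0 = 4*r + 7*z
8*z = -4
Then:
No Solution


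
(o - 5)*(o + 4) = o^2 - o - 20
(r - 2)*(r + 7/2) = r^2 + 3*r/2 - 7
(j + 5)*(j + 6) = j^2 + 11*j + 30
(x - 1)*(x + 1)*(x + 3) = x^3 + 3*x^2 - x - 3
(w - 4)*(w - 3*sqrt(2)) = w^2 - 3*sqrt(2)*w - 4*w + 12*sqrt(2)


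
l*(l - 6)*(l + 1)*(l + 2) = l^4 - 3*l^3 - 16*l^2 - 12*l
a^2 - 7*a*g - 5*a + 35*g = (a - 5)*(a - 7*g)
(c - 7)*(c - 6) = c^2 - 13*c + 42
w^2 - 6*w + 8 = (w - 4)*(w - 2)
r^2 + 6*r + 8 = (r + 2)*(r + 4)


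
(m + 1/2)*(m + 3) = m^2 + 7*m/2 + 3/2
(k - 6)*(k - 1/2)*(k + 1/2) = k^3 - 6*k^2 - k/4 + 3/2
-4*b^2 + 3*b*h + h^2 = (-b + h)*(4*b + h)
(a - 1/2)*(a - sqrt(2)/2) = a^2 - sqrt(2)*a/2 - a/2 + sqrt(2)/4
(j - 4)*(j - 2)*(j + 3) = j^3 - 3*j^2 - 10*j + 24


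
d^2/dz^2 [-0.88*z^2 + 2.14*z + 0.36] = -1.76000000000000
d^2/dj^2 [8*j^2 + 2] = 16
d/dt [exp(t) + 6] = exp(t)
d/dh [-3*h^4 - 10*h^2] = -12*h^3 - 20*h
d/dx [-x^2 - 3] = -2*x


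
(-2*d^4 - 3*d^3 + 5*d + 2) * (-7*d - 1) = 14*d^5 + 23*d^4 + 3*d^3 - 35*d^2 - 19*d - 2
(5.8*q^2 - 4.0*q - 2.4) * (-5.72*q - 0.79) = -33.176*q^3 + 18.298*q^2 + 16.888*q + 1.896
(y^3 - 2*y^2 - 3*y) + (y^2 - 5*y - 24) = y^3 - y^2 - 8*y - 24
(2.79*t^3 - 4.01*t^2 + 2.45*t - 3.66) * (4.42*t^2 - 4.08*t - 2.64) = 12.3318*t^5 - 29.1074*t^4 + 19.8242*t^3 - 15.5868*t^2 + 8.4648*t + 9.6624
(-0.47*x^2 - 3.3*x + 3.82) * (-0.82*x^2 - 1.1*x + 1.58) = 0.3854*x^4 + 3.223*x^3 - 0.245*x^2 - 9.416*x + 6.0356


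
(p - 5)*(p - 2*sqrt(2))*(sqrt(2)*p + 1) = sqrt(2)*p^3 - 5*sqrt(2)*p^2 - 3*p^2 - 2*sqrt(2)*p + 15*p + 10*sqrt(2)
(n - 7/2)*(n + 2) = n^2 - 3*n/2 - 7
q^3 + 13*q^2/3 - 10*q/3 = q*(q - 2/3)*(q + 5)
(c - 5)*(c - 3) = c^2 - 8*c + 15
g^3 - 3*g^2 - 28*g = g*(g - 7)*(g + 4)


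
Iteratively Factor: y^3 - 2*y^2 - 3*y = (y - 3)*(y^2 + y) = (y - 3)*(y + 1)*(y)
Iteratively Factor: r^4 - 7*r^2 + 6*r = (r - 2)*(r^3 + 2*r^2 - 3*r) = (r - 2)*(r + 3)*(r^2 - r) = (r - 2)*(r - 1)*(r + 3)*(r)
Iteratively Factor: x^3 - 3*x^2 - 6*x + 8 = (x - 4)*(x^2 + x - 2) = (x - 4)*(x + 2)*(x - 1)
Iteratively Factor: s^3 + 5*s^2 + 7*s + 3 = (s + 3)*(s^2 + 2*s + 1) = (s + 1)*(s + 3)*(s + 1)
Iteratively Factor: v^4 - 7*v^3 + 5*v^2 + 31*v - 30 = (v - 1)*(v^3 - 6*v^2 - v + 30) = (v - 1)*(v + 2)*(v^2 - 8*v + 15) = (v - 3)*(v - 1)*(v + 2)*(v - 5)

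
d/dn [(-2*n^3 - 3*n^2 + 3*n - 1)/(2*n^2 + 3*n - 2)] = (-4*n^4 - 12*n^3 - 3*n^2 + 16*n - 3)/(4*n^4 + 12*n^3 + n^2 - 12*n + 4)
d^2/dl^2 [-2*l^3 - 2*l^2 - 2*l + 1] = -12*l - 4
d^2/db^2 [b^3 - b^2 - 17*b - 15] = 6*b - 2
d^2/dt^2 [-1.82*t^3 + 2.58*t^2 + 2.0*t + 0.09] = 5.16 - 10.92*t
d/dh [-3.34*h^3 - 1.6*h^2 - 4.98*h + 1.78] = -10.02*h^2 - 3.2*h - 4.98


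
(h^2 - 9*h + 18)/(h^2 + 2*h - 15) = (h - 6)/(h + 5)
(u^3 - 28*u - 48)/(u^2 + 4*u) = u - 4 - 12/u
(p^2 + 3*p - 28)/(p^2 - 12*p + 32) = (p + 7)/(p - 8)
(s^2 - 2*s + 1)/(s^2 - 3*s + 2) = (s - 1)/(s - 2)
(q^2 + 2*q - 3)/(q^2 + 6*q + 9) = (q - 1)/(q + 3)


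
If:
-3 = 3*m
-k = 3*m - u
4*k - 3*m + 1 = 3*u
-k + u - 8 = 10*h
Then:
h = -11/10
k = -13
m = -1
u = -16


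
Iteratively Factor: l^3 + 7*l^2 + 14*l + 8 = (l + 1)*(l^2 + 6*l + 8) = (l + 1)*(l + 2)*(l + 4)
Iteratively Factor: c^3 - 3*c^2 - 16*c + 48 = (c - 4)*(c^2 + c - 12) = (c - 4)*(c - 3)*(c + 4)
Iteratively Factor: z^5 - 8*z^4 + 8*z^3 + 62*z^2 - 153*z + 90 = (z + 3)*(z^4 - 11*z^3 + 41*z^2 - 61*z + 30) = (z - 3)*(z + 3)*(z^3 - 8*z^2 + 17*z - 10) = (z - 5)*(z - 3)*(z + 3)*(z^2 - 3*z + 2) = (z - 5)*(z - 3)*(z - 1)*(z + 3)*(z - 2)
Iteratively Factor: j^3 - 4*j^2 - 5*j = (j - 5)*(j^2 + j) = j*(j - 5)*(j + 1)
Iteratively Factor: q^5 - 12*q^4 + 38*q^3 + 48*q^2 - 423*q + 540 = (q - 5)*(q^4 - 7*q^3 + 3*q^2 + 63*q - 108) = (q - 5)*(q - 3)*(q^3 - 4*q^2 - 9*q + 36) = (q - 5)*(q - 4)*(q - 3)*(q^2 - 9) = (q - 5)*(q - 4)*(q - 3)^2*(q + 3)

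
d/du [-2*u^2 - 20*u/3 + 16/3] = -4*u - 20/3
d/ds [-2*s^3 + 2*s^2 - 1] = 2*s*(2 - 3*s)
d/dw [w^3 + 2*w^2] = w*(3*w + 4)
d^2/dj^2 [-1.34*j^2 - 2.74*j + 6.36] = -2.68000000000000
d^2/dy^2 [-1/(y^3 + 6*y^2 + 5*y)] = 2*(3*y*(y + 2)*(y^2 + 6*y + 5) - (3*y^2 + 12*y + 5)^2)/(y^3*(y^2 + 6*y + 5)^3)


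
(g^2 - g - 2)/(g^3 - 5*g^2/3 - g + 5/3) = 3*(g - 2)/(3*g^2 - 8*g + 5)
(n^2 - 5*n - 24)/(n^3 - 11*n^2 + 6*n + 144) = 1/(n - 6)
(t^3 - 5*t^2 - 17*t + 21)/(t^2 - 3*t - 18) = (t^2 - 8*t + 7)/(t - 6)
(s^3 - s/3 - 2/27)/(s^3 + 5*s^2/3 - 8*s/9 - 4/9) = (s + 1/3)/(s + 2)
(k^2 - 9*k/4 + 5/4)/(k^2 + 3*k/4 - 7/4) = (4*k - 5)/(4*k + 7)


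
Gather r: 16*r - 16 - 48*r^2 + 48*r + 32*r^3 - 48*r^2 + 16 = 32*r^3 - 96*r^2 + 64*r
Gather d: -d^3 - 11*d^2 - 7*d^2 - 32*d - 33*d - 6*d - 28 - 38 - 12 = -d^3 - 18*d^2 - 71*d - 78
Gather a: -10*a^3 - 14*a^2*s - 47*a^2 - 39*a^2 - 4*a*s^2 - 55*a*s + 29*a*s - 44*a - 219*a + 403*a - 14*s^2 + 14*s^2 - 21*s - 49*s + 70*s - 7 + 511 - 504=-10*a^3 + a^2*(-14*s - 86) + a*(-4*s^2 - 26*s + 140)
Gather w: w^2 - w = w^2 - w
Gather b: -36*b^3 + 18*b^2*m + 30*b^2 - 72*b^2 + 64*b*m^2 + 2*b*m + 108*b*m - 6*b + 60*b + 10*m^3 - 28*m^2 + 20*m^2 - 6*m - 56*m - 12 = -36*b^3 + b^2*(18*m - 42) + b*(64*m^2 + 110*m + 54) + 10*m^3 - 8*m^2 - 62*m - 12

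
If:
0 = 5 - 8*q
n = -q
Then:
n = -5/8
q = 5/8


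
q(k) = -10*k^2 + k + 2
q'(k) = 1 - 20*k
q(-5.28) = -282.06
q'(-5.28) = 106.60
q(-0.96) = -8.18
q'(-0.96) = 20.20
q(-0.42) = -0.18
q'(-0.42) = 9.40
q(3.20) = -97.20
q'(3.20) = -63.00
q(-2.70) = -73.60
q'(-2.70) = 55.00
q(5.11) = -254.01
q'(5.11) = -101.20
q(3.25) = -100.38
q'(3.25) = -64.00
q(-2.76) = -76.94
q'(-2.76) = 56.20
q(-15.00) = -2263.00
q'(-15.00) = 301.00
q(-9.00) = -817.00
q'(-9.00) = 181.00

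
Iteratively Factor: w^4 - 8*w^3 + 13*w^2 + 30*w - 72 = (w - 4)*(w^3 - 4*w^2 - 3*w + 18) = (w - 4)*(w - 3)*(w^2 - w - 6) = (w - 4)*(w - 3)^2*(w + 2)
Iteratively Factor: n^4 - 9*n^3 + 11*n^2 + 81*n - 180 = (n - 5)*(n^3 - 4*n^2 - 9*n + 36) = (n - 5)*(n - 4)*(n^2 - 9) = (n - 5)*(n - 4)*(n + 3)*(n - 3)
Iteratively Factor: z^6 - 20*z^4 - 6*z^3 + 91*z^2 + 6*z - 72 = (z - 1)*(z^5 + z^4 - 19*z^3 - 25*z^2 + 66*z + 72) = (z - 2)*(z - 1)*(z^4 + 3*z^3 - 13*z^2 - 51*z - 36) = (z - 2)*(z - 1)*(z + 3)*(z^3 - 13*z - 12) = (z - 2)*(z - 1)*(z + 1)*(z + 3)*(z^2 - z - 12) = (z - 2)*(z - 1)*(z + 1)*(z + 3)^2*(z - 4)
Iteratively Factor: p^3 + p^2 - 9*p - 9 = (p - 3)*(p^2 + 4*p + 3) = (p - 3)*(p + 1)*(p + 3)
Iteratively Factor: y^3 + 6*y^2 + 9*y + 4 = (y + 1)*(y^2 + 5*y + 4) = (y + 1)^2*(y + 4)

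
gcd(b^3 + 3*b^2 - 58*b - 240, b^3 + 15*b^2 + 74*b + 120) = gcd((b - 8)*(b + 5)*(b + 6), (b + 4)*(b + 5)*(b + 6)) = b^2 + 11*b + 30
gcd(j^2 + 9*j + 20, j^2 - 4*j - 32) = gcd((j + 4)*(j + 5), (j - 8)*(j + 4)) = j + 4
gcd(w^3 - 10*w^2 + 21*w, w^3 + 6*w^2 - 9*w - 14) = 1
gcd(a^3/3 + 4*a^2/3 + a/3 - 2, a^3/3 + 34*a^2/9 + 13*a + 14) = a + 3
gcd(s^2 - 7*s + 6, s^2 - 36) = s - 6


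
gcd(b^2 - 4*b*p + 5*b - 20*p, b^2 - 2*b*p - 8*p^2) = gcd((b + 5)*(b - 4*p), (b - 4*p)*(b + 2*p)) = -b + 4*p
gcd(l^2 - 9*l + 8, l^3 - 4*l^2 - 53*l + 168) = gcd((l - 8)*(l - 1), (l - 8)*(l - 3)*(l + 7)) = l - 8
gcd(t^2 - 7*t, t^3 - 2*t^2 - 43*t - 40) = 1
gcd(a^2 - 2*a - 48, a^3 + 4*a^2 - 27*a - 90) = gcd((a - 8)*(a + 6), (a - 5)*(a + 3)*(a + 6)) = a + 6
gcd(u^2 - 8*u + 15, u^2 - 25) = u - 5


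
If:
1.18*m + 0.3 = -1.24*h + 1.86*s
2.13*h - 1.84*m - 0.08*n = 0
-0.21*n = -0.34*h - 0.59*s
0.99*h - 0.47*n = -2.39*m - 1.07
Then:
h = -1.04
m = -0.99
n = -4.94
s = -1.16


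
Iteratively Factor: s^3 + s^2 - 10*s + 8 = (s - 1)*(s^2 + 2*s - 8) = (s - 1)*(s + 4)*(s - 2)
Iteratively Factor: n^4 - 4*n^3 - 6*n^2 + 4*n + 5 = (n + 1)*(n^3 - 5*n^2 - n + 5) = (n - 5)*(n + 1)*(n^2 - 1) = (n - 5)*(n + 1)^2*(n - 1)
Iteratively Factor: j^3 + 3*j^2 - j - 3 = (j + 3)*(j^2 - 1) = (j + 1)*(j + 3)*(j - 1)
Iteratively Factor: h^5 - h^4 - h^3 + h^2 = (h + 1)*(h^4 - 2*h^3 + h^2) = (h - 1)*(h + 1)*(h^3 - h^2) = h*(h - 1)*(h + 1)*(h^2 - h) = h*(h - 1)^2*(h + 1)*(h)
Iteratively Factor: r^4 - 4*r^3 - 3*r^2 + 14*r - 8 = (r + 2)*(r^3 - 6*r^2 + 9*r - 4) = (r - 1)*(r + 2)*(r^2 - 5*r + 4) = (r - 4)*(r - 1)*(r + 2)*(r - 1)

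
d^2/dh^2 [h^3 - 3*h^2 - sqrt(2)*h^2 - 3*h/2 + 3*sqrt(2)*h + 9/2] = 6*h - 6 - 2*sqrt(2)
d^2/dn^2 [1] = 0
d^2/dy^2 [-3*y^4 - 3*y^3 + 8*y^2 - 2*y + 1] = -36*y^2 - 18*y + 16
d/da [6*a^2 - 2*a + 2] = 12*a - 2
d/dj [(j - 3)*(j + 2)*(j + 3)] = 3*j^2 + 4*j - 9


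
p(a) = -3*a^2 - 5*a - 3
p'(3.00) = -23.00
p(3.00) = -45.00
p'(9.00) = -59.00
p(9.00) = -291.00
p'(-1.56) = 4.36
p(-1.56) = -2.50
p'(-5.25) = 26.50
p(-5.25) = -59.44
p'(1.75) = -15.50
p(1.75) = -20.94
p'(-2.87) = 12.22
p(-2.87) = -13.36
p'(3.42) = -25.52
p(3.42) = -55.19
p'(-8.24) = 44.44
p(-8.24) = -165.49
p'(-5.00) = 25.00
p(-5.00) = -53.00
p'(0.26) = -6.56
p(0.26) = -4.50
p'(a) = -6*a - 5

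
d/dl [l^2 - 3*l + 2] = 2*l - 3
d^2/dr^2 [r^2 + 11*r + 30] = 2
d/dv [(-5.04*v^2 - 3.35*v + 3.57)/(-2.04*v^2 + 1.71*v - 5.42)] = (-15.4524*v^2 + 69.1992*v + 12.0523)/(4.1616*v^4 - 6.9768*v^3 + 25.0377*v^2 - 18.5364*v + 29.3764)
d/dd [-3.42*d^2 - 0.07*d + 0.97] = -6.84*d - 0.07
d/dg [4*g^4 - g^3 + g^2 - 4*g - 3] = 16*g^3 - 3*g^2 + 2*g - 4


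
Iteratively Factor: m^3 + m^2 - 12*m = (m - 3)*(m^2 + 4*m) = m*(m - 3)*(m + 4)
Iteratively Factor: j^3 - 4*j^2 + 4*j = (j - 2)*(j^2 - 2*j) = j*(j - 2)*(j - 2)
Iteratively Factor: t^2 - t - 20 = (t + 4)*(t - 5)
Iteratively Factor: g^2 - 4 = (g - 2)*(g + 2)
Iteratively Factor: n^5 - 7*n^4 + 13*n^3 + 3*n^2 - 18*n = (n - 3)*(n^4 - 4*n^3 + n^2 + 6*n) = (n - 3)^2*(n^3 - n^2 - 2*n) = n*(n - 3)^2*(n^2 - n - 2) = n*(n - 3)^2*(n + 1)*(n - 2)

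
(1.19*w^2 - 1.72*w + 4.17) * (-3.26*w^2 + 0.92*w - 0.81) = -3.8794*w^4 + 6.702*w^3 - 16.1405*w^2 + 5.2296*w - 3.3777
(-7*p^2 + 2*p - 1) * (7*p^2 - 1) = -49*p^4 + 14*p^3 - 2*p + 1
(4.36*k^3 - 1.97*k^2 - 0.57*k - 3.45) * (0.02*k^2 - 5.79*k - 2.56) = 0.0872*k^5 - 25.2838*k^4 + 0.233299999999998*k^3 + 8.2745*k^2 + 21.4347*k + 8.832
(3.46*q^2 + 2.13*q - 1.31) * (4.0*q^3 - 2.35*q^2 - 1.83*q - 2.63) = 13.84*q^5 + 0.388999999999999*q^4 - 16.5773*q^3 - 9.9192*q^2 - 3.2046*q + 3.4453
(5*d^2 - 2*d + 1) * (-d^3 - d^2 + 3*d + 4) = -5*d^5 - 3*d^4 + 16*d^3 + 13*d^2 - 5*d + 4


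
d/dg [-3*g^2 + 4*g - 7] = 4 - 6*g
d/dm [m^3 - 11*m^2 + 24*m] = 3*m^2 - 22*m + 24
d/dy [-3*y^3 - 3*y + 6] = -9*y^2 - 3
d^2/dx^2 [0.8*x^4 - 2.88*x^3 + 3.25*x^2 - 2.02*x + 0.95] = 9.6*x^2 - 17.28*x + 6.5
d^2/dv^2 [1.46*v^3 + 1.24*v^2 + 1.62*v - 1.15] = 8.76*v + 2.48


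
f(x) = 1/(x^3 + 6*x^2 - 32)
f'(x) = (-3*x^2 - 12*x)/(x^3 + 6*x^2 - 32)^2 = 3*x*(-x - 4)/(x^3 + 6*x^2 - 32)^2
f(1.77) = -0.13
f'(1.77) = -0.52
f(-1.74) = -0.05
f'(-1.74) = 0.03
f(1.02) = -0.04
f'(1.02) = -0.03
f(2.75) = 0.03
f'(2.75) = -0.05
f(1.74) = -0.12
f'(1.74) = -0.41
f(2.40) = 0.06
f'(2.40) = -0.17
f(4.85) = 0.00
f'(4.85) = -0.00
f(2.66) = 0.03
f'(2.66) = -0.06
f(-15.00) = 0.00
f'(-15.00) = 0.00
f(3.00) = 0.02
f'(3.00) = -0.03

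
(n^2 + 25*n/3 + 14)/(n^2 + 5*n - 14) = (n^2 + 25*n/3 + 14)/(n^2 + 5*n - 14)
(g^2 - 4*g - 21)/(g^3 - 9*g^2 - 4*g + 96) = (g - 7)/(g^2 - 12*g + 32)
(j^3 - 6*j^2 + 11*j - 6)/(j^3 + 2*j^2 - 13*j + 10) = (j - 3)/(j + 5)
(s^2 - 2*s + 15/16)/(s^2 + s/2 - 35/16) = (4*s - 3)/(4*s + 7)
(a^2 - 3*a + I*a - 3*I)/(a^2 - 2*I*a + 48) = (a^2 + a*(-3 + I) - 3*I)/(a^2 - 2*I*a + 48)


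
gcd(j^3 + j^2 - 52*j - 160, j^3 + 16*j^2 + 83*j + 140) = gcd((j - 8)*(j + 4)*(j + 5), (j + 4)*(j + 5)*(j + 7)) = j^2 + 9*j + 20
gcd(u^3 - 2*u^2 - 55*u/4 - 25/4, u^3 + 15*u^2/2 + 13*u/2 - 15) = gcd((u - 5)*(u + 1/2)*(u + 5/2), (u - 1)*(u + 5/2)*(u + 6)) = u + 5/2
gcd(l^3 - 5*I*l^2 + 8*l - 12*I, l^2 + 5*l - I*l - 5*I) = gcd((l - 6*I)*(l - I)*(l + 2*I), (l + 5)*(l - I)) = l - I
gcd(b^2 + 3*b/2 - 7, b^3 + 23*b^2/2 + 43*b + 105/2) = b + 7/2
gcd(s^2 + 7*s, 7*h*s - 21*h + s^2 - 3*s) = 1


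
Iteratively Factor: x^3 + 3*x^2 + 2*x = (x + 1)*(x^2 + 2*x) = (x + 1)*(x + 2)*(x)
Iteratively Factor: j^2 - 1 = (j + 1)*(j - 1)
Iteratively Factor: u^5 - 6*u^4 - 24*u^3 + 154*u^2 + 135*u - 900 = (u - 5)*(u^4 - u^3 - 29*u^2 + 9*u + 180) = (u - 5)*(u + 4)*(u^3 - 5*u^2 - 9*u + 45) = (u - 5)^2*(u + 4)*(u^2 - 9) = (u - 5)^2*(u - 3)*(u + 4)*(u + 3)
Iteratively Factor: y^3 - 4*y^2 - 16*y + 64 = (y - 4)*(y^2 - 16) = (y - 4)^2*(y + 4)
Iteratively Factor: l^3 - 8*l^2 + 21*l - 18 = (l - 3)*(l^2 - 5*l + 6) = (l - 3)^2*(l - 2)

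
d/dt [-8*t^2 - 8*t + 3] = -16*t - 8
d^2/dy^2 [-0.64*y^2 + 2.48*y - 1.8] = -1.28000000000000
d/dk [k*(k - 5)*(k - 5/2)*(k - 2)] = 4*k^3 - 57*k^2/2 + 55*k - 25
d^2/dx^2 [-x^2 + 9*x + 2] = -2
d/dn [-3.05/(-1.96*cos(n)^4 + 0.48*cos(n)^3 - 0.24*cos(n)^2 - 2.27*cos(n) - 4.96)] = (23.912*cos(n)^3 - 4.392*cos(n)^2 + 1.464*cos(n) + 6.9235)*sin(n)/(1.96*cos(n)^4 - 0.48*cos(n)^3 + 0.24*cos(n)^2 + 2.27*cos(n) + 4.96)^2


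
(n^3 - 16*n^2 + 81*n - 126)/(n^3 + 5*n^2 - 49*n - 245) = (n^2 - 9*n + 18)/(n^2 + 12*n + 35)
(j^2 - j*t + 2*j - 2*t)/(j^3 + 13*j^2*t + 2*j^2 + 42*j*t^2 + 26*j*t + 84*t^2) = (j - t)/(j^2 + 13*j*t + 42*t^2)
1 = 1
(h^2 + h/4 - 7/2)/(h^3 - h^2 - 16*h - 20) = (h - 7/4)/(h^2 - 3*h - 10)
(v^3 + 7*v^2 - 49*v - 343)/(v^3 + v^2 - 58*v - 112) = (v^2 - 49)/(v^2 - 6*v - 16)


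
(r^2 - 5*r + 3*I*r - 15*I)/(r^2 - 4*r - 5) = (r + 3*I)/(r + 1)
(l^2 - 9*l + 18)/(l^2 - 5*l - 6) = (l - 3)/(l + 1)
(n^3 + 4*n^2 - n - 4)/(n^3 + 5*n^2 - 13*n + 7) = (n^2 + 5*n + 4)/(n^2 + 6*n - 7)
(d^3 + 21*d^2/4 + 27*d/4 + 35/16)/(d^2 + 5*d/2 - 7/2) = (8*d^2 + 14*d + 5)/(8*(d - 1))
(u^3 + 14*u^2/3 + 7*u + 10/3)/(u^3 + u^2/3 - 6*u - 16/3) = (3*u + 5)/(3*u - 8)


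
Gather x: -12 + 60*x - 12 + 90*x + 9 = 150*x - 15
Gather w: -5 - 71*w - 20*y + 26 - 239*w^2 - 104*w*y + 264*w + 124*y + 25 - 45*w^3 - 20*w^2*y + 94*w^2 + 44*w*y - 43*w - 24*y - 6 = -45*w^3 + w^2*(-20*y - 145) + w*(150 - 60*y) + 80*y + 40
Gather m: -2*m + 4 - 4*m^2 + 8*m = -4*m^2 + 6*m + 4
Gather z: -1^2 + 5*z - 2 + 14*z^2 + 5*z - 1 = 14*z^2 + 10*z - 4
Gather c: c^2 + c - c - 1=c^2 - 1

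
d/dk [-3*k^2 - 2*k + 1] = -6*k - 2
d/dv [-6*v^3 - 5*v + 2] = -18*v^2 - 5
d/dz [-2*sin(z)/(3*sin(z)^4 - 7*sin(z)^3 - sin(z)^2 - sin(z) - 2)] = 2*(9*sin(z)^4 - 14*sin(z)^3 - sin(z)^2 + 2)*cos(z)/(-3*sin(z)^4 + 7*sin(z)^3 + sin(z)^2 + sin(z) + 2)^2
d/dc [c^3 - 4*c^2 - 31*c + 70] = 3*c^2 - 8*c - 31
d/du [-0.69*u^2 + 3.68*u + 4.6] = 3.68 - 1.38*u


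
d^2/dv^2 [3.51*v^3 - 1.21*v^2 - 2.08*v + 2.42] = 21.06*v - 2.42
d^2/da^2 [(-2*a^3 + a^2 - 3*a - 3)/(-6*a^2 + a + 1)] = 2*(116*a^3 + 312*a^2 + 6*a + 17)/(216*a^6 - 108*a^5 - 90*a^4 + 35*a^3 + 15*a^2 - 3*a - 1)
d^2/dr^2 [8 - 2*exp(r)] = -2*exp(r)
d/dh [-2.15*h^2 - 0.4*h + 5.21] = -4.3*h - 0.4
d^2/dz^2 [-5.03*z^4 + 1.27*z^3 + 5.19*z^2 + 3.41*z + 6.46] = -60.36*z^2 + 7.62*z + 10.38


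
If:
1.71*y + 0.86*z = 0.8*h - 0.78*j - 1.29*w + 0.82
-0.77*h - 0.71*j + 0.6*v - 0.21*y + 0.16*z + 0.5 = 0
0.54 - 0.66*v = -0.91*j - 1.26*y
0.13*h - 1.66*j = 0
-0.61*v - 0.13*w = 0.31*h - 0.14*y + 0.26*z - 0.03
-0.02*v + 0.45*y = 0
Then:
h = 0.41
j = 0.03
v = 0.94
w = 3.80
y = 0.04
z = -4.47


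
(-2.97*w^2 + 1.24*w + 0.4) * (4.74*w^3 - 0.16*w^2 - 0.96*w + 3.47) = -14.0778*w^5 + 6.3528*w^4 + 4.5488*w^3 - 11.5603*w^2 + 3.9188*w + 1.388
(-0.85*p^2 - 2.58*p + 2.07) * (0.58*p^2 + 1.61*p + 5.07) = -0.493*p^4 - 2.8649*p^3 - 7.2627*p^2 - 9.7479*p + 10.4949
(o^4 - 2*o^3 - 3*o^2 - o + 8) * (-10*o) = -10*o^5 + 20*o^4 + 30*o^3 + 10*o^2 - 80*o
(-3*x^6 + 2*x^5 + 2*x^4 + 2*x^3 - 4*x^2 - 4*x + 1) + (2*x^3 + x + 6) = -3*x^6 + 2*x^5 + 2*x^4 + 4*x^3 - 4*x^2 - 3*x + 7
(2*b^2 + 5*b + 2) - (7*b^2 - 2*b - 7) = -5*b^2 + 7*b + 9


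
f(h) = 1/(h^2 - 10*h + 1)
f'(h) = (10 - 2*h)/(h^2 - 10*h + 1)^2 = 2*(5 - h)/(h^2 - 10*h + 1)^2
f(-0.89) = 0.09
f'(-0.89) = 0.10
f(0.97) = -0.13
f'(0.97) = 0.13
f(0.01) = 1.11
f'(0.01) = 12.32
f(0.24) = -0.74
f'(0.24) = 5.28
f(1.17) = -0.11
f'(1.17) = 0.09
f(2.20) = -0.06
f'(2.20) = 0.02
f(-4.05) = 0.02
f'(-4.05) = 0.01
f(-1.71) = 0.05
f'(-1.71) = 0.03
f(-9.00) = 0.01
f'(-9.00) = 0.00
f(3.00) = -0.05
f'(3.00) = 0.01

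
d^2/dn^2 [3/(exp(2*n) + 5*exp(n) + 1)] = 3*(2*(2*exp(n) + 5)^2*exp(n) - (4*exp(n) + 5)*(exp(2*n) + 5*exp(n) + 1))*exp(n)/(exp(2*n) + 5*exp(n) + 1)^3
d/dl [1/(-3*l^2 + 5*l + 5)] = (6*l - 5)/(-3*l^2 + 5*l + 5)^2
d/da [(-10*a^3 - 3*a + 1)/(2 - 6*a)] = a^2*(30*a - 15)/(9*a^2 - 6*a + 1)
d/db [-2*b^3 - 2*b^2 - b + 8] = -6*b^2 - 4*b - 1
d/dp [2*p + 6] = 2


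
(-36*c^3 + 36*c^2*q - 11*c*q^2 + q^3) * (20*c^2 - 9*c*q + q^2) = -720*c^5 + 1044*c^4*q - 580*c^3*q^2 + 155*c^2*q^3 - 20*c*q^4 + q^5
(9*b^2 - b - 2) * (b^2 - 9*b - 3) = 9*b^4 - 82*b^3 - 20*b^2 + 21*b + 6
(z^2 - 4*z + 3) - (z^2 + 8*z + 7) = -12*z - 4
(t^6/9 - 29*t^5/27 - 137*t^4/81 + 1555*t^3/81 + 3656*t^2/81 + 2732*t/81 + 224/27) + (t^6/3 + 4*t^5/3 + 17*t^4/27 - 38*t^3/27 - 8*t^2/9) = 4*t^6/9 + 7*t^5/27 - 86*t^4/81 + 1441*t^3/81 + 3584*t^2/81 + 2732*t/81 + 224/27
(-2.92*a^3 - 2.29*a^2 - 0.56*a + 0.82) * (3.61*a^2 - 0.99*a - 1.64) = -10.5412*a^5 - 5.3761*a^4 + 5.0343*a^3 + 7.2702*a^2 + 0.1066*a - 1.3448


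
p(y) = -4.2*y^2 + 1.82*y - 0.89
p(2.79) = -28.51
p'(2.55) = -19.60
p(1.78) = -10.96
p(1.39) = -6.48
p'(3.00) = -23.38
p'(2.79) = -21.62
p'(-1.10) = 11.06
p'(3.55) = -28.00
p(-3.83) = -69.47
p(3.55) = -47.36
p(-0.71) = -4.30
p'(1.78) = -13.13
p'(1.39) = -9.86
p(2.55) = -23.56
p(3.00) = -33.23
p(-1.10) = -7.97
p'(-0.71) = 7.78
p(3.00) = -33.23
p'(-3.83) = 33.99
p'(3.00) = -23.38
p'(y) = 1.82 - 8.4*y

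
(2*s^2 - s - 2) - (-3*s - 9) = 2*s^2 + 2*s + 7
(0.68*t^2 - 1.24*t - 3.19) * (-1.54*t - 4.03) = -1.0472*t^3 - 0.8308*t^2 + 9.9098*t + 12.8557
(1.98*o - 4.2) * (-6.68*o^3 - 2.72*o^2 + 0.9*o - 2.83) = -13.2264*o^4 + 22.6704*o^3 + 13.206*o^2 - 9.3834*o + 11.886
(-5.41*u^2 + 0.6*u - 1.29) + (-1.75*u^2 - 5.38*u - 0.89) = -7.16*u^2 - 4.78*u - 2.18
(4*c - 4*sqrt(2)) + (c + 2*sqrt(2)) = 5*c - 2*sqrt(2)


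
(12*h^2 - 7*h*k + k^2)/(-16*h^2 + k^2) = (-3*h + k)/(4*h + k)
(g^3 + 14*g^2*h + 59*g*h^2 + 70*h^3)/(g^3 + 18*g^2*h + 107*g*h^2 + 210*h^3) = (g + 2*h)/(g + 6*h)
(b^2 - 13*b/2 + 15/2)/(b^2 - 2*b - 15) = (b - 3/2)/(b + 3)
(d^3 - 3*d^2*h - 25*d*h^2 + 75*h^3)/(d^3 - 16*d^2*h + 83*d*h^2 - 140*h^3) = (d^2 + 2*d*h - 15*h^2)/(d^2 - 11*d*h + 28*h^2)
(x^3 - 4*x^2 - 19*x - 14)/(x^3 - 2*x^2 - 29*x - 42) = (x + 1)/(x + 3)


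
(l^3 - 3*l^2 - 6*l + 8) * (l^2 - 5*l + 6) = l^5 - 8*l^4 + 15*l^3 + 20*l^2 - 76*l + 48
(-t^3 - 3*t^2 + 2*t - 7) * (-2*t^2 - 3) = 2*t^5 + 6*t^4 - t^3 + 23*t^2 - 6*t + 21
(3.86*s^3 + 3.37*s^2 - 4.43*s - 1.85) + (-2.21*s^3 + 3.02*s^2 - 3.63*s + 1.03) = 1.65*s^3 + 6.39*s^2 - 8.06*s - 0.82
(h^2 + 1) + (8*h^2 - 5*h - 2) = 9*h^2 - 5*h - 1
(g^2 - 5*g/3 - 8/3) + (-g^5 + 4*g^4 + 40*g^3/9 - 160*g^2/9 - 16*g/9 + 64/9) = -g^5 + 4*g^4 + 40*g^3/9 - 151*g^2/9 - 31*g/9 + 40/9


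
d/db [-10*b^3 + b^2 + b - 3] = -30*b^2 + 2*b + 1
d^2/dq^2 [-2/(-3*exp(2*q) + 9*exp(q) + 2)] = 6*((3 - 4*exp(q))*(-3*exp(2*q) + 9*exp(q) + 2) - 6*(2*exp(q) - 3)^2*exp(q))*exp(q)/(-3*exp(2*q) + 9*exp(q) + 2)^3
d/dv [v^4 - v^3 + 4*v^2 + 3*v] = 4*v^3 - 3*v^2 + 8*v + 3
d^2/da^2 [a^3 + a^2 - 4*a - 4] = 6*a + 2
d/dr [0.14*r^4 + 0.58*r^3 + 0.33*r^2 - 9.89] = r*(0.56*r^2 + 1.74*r + 0.66)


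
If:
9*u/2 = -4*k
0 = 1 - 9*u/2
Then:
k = -1/4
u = 2/9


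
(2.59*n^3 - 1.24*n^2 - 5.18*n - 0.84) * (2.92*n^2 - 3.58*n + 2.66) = 7.5628*n^5 - 12.893*n^4 - 3.797*n^3 + 12.7932*n^2 - 10.7716*n - 2.2344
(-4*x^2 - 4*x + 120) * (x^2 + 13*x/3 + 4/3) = -4*x^4 - 64*x^3/3 + 292*x^2/3 + 1544*x/3 + 160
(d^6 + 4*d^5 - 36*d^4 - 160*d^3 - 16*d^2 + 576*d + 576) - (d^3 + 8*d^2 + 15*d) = d^6 + 4*d^5 - 36*d^4 - 161*d^3 - 24*d^2 + 561*d + 576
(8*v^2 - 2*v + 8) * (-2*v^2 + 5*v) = -16*v^4 + 44*v^3 - 26*v^2 + 40*v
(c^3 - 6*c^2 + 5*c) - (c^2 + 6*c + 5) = c^3 - 7*c^2 - c - 5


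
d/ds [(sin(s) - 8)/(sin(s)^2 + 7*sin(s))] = (-cos(s) + 16/tan(s) + 56*cos(s)/sin(s)^2)/(sin(s) + 7)^2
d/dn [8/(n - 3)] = -8/(n - 3)^2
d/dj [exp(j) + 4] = exp(j)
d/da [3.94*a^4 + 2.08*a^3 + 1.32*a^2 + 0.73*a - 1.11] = 15.76*a^3 + 6.24*a^2 + 2.64*a + 0.73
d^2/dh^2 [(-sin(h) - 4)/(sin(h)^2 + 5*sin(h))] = (sin(h)^2 + 11*sin(h) + 58 + 76/sin(h) - 120/sin(h)^2 - 200/sin(h)^3)/(sin(h) + 5)^3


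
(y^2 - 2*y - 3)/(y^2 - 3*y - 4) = (y - 3)/(y - 4)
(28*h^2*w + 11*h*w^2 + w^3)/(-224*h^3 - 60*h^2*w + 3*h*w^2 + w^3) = w/(-8*h + w)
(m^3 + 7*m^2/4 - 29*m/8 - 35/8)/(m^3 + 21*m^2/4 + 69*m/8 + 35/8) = (4*m - 7)/(4*m + 7)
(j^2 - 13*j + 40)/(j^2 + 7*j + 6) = (j^2 - 13*j + 40)/(j^2 + 7*j + 6)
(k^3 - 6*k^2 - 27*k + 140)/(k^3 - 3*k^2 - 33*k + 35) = (k - 4)/(k - 1)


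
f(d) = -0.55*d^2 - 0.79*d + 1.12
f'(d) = -1.1*d - 0.79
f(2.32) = -3.67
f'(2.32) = -3.34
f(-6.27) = -15.55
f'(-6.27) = 6.11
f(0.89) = -0.02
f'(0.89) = -1.77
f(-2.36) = -0.08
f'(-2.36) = 1.81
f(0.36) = 0.76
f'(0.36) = -1.19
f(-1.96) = 0.56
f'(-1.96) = 1.37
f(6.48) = -27.09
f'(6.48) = -7.92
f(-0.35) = 1.33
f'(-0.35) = -0.40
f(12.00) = -87.56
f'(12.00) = -13.99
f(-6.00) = -13.94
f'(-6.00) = 5.81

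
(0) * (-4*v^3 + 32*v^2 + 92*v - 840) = 0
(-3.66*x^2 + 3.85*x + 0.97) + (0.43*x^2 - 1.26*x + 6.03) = -3.23*x^2 + 2.59*x + 7.0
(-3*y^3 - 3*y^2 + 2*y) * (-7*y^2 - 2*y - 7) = 21*y^5 + 27*y^4 + 13*y^3 + 17*y^2 - 14*y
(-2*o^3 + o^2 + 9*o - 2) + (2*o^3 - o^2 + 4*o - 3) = 13*o - 5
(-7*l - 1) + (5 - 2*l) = 4 - 9*l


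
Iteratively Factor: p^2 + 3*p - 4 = (p + 4)*(p - 1)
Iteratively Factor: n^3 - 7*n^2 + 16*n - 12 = (n - 2)*(n^2 - 5*n + 6) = (n - 2)^2*(n - 3)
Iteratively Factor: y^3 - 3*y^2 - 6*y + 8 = (y + 2)*(y^2 - 5*y + 4) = (y - 4)*(y + 2)*(y - 1)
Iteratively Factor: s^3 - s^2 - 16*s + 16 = (s + 4)*(s^2 - 5*s + 4) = (s - 4)*(s + 4)*(s - 1)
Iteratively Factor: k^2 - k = (k - 1)*(k)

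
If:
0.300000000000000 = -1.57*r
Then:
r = -0.19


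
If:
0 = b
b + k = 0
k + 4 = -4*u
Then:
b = 0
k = 0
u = -1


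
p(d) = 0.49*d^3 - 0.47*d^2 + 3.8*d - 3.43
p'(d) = 1.47*d^2 - 0.94*d + 3.8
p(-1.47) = -11.59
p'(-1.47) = 8.36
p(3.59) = 26.83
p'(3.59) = 19.37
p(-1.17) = -9.30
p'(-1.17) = 6.91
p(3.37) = 22.79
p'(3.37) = 17.33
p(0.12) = -2.98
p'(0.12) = 3.71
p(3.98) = 35.14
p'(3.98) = 23.34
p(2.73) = 13.41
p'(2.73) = 12.19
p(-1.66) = -13.27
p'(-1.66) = 9.41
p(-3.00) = -32.29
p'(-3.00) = 19.85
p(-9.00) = -432.91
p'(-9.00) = 131.33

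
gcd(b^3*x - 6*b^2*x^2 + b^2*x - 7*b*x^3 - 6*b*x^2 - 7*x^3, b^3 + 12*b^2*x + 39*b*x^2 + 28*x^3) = b + x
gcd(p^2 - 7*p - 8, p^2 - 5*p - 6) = p + 1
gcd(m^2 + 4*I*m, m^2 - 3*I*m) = m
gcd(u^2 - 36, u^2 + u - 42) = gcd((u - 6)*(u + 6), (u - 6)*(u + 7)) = u - 6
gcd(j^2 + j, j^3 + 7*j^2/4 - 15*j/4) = j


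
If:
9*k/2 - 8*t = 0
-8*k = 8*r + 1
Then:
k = 16*t/9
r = -16*t/9 - 1/8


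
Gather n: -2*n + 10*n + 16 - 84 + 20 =8*n - 48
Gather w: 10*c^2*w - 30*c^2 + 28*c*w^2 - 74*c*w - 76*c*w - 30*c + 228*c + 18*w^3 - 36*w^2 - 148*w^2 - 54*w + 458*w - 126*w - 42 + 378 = -30*c^2 + 198*c + 18*w^3 + w^2*(28*c - 184) + w*(10*c^2 - 150*c + 278) + 336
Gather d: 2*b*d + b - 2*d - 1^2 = b + d*(2*b - 2) - 1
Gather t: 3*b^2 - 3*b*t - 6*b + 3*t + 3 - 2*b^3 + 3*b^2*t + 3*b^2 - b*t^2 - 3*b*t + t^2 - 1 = -2*b^3 + 6*b^2 - 6*b + t^2*(1 - b) + t*(3*b^2 - 6*b + 3) + 2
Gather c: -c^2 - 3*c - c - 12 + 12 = -c^2 - 4*c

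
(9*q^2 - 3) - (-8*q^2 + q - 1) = 17*q^2 - q - 2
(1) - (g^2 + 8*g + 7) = -g^2 - 8*g - 6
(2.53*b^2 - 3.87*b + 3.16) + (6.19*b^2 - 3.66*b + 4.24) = 8.72*b^2 - 7.53*b + 7.4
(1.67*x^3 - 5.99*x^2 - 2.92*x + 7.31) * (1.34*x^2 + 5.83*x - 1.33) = 2.2378*x^5 + 1.7095*x^4 - 41.0556*x^3 + 0.738500000000002*x^2 + 46.5009*x - 9.7223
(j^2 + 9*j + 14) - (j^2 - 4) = 9*j + 18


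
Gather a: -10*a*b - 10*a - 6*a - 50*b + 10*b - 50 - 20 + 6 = a*(-10*b - 16) - 40*b - 64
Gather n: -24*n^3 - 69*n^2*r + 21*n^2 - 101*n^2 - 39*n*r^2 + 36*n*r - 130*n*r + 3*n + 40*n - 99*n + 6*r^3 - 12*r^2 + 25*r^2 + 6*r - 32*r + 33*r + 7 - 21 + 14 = -24*n^3 + n^2*(-69*r - 80) + n*(-39*r^2 - 94*r - 56) + 6*r^3 + 13*r^2 + 7*r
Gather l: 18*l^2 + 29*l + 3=18*l^2 + 29*l + 3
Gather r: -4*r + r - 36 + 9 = -3*r - 27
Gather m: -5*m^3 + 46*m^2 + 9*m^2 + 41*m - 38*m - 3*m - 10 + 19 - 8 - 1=-5*m^3 + 55*m^2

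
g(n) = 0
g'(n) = 0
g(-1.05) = 0.00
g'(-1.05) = 0.00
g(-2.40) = 0.00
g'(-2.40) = 0.00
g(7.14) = 0.00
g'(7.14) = 0.00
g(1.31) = 0.00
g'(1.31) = 0.00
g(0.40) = 0.00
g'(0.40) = 0.00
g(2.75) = 0.00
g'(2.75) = 0.00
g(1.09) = 0.00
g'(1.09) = 0.00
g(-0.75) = 0.00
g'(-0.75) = 0.00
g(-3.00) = 0.00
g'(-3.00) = 0.00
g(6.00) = 0.00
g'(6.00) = 0.00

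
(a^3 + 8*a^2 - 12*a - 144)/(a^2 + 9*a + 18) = (a^2 + 2*a - 24)/(a + 3)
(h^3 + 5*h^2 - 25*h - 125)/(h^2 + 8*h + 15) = (h^2 - 25)/(h + 3)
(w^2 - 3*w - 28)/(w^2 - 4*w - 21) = (w + 4)/(w + 3)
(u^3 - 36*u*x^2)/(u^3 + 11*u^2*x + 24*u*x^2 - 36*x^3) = u*(-u + 6*x)/(-u^2 - 5*u*x + 6*x^2)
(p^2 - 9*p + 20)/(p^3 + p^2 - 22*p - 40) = (p - 4)/(p^2 + 6*p + 8)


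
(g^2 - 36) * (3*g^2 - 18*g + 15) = 3*g^4 - 18*g^3 - 93*g^2 + 648*g - 540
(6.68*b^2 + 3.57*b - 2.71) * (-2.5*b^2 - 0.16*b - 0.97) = -16.7*b^4 - 9.9938*b^3 - 0.275799999999999*b^2 - 3.0293*b + 2.6287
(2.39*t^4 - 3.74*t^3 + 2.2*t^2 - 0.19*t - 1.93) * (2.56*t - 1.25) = 6.1184*t^5 - 12.5619*t^4 + 10.307*t^3 - 3.2364*t^2 - 4.7033*t + 2.4125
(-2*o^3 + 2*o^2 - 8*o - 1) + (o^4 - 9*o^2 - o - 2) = o^4 - 2*o^3 - 7*o^2 - 9*o - 3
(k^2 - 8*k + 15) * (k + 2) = k^3 - 6*k^2 - k + 30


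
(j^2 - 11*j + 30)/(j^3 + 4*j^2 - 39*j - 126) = (j - 5)/(j^2 + 10*j + 21)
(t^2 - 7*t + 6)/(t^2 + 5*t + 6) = (t^2 - 7*t + 6)/(t^2 + 5*t + 6)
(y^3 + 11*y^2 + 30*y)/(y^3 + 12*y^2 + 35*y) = (y + 6)/(y + 7)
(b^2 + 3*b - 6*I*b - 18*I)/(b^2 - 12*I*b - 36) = (b + 3)/(b - 6*I)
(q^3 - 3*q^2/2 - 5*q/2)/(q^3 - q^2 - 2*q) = (q - 5/2)/(q - 2)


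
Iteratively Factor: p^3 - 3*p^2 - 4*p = (p + 1)*(p^2 - 4*p) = p*(p + 1)*(p - 4)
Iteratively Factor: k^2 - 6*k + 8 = (k - 4)*(k - 2)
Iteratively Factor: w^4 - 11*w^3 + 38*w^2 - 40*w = (w - 5)*(w^3 - 6*w^2 + 8*w) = (w - 5)*(w - 2)*(w^2 - 4*w) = (w - 5)*(w - 4)*(w - 2)*(w)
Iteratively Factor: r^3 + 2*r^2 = (r + 2)*(r^2) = r*(r + 2)*(r)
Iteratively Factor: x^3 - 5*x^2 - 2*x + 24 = (x - 4)*(x^2 - x - 6) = (x - 4)*(x - 3)*(x + 2)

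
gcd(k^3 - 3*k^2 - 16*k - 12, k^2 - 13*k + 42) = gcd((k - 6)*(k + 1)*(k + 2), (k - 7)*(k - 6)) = k - 6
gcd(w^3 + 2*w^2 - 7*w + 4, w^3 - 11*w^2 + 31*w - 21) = w - 1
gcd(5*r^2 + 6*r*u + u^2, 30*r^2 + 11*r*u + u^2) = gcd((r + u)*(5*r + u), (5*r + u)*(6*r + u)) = 5*r + u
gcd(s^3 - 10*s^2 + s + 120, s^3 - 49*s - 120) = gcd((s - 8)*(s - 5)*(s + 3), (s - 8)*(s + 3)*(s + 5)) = s^2 - 5*s - 24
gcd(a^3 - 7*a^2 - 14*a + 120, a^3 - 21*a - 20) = a^2 - a - 20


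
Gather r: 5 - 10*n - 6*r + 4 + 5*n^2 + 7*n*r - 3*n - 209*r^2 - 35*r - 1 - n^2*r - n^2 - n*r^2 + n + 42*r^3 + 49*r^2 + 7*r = 4*n^2 - 12*n + 42*r^3 + r^2*(-n - 160) + r*(-n^2 + 7*n - 34) + 8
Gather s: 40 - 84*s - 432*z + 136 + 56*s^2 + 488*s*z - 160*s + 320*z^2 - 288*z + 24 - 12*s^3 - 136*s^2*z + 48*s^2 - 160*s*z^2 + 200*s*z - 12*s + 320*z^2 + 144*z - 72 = -12*s^3 + s^2*(104 - 136*z) + s*(-160*z^2 + 688*z - 256) + 640*z^2 - 576*z + 128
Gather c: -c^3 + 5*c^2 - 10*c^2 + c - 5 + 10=-c^3 - 5*c^2 + c + 5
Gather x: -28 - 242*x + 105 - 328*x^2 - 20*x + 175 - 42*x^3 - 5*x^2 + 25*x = -42*x^3 - 333*x^2 - 237*x + 252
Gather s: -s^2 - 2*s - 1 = -s^2 - 2*s - 1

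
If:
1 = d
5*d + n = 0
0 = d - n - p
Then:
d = 1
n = -5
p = 6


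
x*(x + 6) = x^2 + 6*x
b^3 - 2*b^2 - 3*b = b*(b - 3)*(b + 1)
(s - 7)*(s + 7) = s^2 - 49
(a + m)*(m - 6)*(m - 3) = a*m^2 - 9*a*m + 18*a + m^3 - 9*m^2 + 18*m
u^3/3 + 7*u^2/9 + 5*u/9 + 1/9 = (u/3 + 1/3)*(u + 1/3)*(u + 1)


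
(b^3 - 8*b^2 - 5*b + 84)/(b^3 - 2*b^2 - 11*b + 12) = (b - 7)/(b - 1)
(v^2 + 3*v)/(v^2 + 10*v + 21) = v/(v + 7)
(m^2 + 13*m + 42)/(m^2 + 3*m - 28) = (m + 6)/(m - 4)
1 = 1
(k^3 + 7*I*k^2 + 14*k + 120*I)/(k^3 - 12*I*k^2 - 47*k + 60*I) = (k^2 + 11*I*k - 30)/(k^2 - 8*I*k - 15)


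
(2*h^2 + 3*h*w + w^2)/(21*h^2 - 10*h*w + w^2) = (2*h^2 + 3*h*w + w^2)/(21*h^2 - 10*h*w + w^2)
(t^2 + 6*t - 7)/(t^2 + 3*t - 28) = (t - 1)/(t - 4)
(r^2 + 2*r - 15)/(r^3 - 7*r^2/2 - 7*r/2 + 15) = 2*(r + 5)/(2*r^2 - r - 10)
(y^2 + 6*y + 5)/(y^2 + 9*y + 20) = (y + 1)/(y + 4)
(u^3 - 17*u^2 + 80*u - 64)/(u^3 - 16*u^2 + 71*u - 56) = (u - 8)/(u - 7)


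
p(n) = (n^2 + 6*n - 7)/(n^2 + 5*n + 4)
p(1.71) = 0.40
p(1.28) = 0.19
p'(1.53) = 0.46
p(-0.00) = -1.75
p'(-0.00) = 3.69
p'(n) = (-2*n - 5)*(n^2 + 6*n - 7)/(n^2 + 5*n + 4)^2 + (2*n + 6)/(n^2 + 5*n + 4) = (-n^2 + 22*n + 59)/(n^4 + 10*n^3 + 33*n^2 + 40*n + 16)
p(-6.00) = -0.70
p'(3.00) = 0.15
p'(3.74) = 0.09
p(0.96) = -0.03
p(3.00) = 0.71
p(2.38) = 0.60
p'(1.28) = 0.59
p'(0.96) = 0.84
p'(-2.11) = 1.85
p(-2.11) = 7.25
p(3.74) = 0.80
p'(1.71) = 0.39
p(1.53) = 0.32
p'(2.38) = 0.23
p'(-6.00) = -1.09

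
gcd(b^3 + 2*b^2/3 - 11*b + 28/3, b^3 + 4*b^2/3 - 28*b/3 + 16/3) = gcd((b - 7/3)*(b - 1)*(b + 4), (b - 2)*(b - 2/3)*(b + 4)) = b + 4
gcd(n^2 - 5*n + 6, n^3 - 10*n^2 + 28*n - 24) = n - 2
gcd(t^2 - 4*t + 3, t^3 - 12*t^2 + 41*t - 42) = t - 3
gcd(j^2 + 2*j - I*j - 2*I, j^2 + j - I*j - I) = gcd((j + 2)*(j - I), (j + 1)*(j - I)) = j - I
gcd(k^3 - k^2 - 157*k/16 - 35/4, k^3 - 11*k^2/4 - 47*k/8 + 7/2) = k^2 - 9*k/4 - 7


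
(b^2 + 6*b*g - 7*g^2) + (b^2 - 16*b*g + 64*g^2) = 2*b^2 - 10*b*g + 57*g^2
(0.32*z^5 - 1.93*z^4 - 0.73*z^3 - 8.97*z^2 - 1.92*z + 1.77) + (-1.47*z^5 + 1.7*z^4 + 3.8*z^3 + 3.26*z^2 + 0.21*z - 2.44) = -1.15*z^5 - 0.23*z^4 + 3.07*z^3 - 5.71*z^2 - 1.71*z - 0.67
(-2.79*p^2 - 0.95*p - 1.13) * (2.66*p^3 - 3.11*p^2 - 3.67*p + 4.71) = -7.4214*p^5 + 6.1499*p^4 + 10.188*p^3 - 6.1401*p^2 - 0.327400000000001*p - 5.3223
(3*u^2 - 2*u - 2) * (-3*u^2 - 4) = -9*u^4 + 6*u^3 - 6*u^2 + 8*u + 8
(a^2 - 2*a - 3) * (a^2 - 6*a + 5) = a^4 - 8*a^3 + 14*a^2 + 8*a - 15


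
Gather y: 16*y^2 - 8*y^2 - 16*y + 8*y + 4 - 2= 8*y^2 - 8*y + 2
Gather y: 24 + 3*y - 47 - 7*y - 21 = -4*y - 44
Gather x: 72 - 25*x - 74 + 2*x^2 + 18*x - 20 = 2*x^2 - 7*x - 22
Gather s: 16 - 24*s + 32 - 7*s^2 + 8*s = -7*s^2 - 16*s + 48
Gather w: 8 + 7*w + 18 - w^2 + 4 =-w^2 + 7*w + 30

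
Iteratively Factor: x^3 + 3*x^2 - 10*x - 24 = (x + 4)*(x^2 - x - 6) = (x - 3)*(x + 4)*(x + 2)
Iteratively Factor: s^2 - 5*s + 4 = (s - 4)*(s - 1)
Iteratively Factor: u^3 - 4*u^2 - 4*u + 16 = (u + 2)*(u^2 - 6*u + 8) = (u - 2)*(u + 2)*(u - 4)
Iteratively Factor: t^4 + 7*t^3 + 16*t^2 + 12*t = (t + 3)*(t^3 + 4*t^2 + 4*t) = (t + 2)*(t + 3)*(t^2 + 2*t) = (t + 2)^2*(t + 3)*(t)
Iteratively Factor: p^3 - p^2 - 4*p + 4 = (p - 1)*(p^2 - 4) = (p - 2)*(p - 1)*(p + 2)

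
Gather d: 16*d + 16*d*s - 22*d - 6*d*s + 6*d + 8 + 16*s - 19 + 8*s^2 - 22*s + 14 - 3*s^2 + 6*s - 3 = 10*d*s + 5*s^2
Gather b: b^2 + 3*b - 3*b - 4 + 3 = b^2 - 1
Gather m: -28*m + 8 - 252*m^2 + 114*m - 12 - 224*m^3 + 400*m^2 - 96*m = -224*m^3 + 148*m^2 - 10*m - 4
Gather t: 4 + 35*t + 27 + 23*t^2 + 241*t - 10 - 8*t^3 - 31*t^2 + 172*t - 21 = -8*t^3 - 8*t^2 + 448*t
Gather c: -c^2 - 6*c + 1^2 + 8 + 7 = -c^2 - 6*c + 16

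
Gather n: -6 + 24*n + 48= 24*n + 42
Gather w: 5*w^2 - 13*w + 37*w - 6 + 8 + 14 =5*w^2 + 24*w + 16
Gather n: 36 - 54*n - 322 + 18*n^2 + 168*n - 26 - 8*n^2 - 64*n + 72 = 10*n^2 + 50*n - 240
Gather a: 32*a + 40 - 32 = 32*a + 8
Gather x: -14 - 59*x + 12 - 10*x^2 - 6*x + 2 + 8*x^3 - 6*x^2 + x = 8*x^3 - 16*x^2 - 64*x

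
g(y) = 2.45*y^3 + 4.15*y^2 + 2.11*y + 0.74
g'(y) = 7.35*y^2 + 8.3*y + 2.11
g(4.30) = 281.34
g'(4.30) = 173.70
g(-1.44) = -1.01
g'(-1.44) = 5.40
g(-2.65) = -21.30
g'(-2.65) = 31.73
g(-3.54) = -63.41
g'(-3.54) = 64.84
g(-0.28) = 0.42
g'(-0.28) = 0.36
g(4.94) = 407.80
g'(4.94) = 222.48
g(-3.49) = -60.22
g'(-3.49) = 62.67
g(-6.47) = -502.75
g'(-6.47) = 256.09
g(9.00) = 2141.93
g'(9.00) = 672.16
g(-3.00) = -34.39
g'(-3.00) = 43.36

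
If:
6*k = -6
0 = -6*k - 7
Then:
No Solution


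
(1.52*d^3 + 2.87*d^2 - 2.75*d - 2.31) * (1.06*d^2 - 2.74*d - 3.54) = 1.6112*d^5 - 1.1226*d^4 - 16.1596*d^3 - 5.0734*d^2 + 16.0644*d + 8.1774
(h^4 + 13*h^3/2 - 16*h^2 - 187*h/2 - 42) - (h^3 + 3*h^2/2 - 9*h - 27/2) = h^4 + 11*h^3/2 - 35*h^2/2 - 169*h/2 - 57/2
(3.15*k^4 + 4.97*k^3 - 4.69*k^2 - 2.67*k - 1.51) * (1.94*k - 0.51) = 6.111*k^5 + 8.0353*k^4 - 11.6333*k^3 - 2.7879*k^2 - 1.5677*k + 0.7701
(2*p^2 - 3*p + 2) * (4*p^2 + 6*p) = 8*p^4 - 10*p^2 + 12*p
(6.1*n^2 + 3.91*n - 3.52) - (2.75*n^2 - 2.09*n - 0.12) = 3.35*n^2 + 6.0*n - 3.4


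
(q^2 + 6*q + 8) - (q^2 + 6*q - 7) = 15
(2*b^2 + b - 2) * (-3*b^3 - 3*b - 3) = -6*b^5 - 3*b^4 - 9*b^2 + 3*b + 6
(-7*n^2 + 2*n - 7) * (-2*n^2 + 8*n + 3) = 14*n^4 - 60*n^3 + 9*n^2 - 50*n - 21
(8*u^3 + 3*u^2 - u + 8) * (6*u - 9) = 48*u^4 - 54*u^3 - 33*u^2 + 57*u - 72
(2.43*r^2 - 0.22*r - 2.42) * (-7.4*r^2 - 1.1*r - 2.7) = -17.982*r^4 - 1.045*r^3 + 11.589*r^2 + 3.256*r + 6.534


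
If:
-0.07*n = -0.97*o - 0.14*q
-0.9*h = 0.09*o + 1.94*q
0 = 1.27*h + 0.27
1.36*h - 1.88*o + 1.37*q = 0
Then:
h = -0.21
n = -0.89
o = -0.08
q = 0.10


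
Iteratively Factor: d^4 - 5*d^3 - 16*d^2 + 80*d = (d - 5)*(d^3 - 16*d) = (d - 5)*(d - 4)*(d^2 + 4*d) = d*(d - 5)*(d - 4)*(d + 4)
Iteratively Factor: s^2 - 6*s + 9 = (s - 3)*(s - 3)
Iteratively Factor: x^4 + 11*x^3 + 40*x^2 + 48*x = (x + 3)*(x^3 + 8*x^2 + 16*x) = (x + 3)*(x + 4)*(x^2 + 4*x) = x*(x + 3)*(x + 4)*(x + 4)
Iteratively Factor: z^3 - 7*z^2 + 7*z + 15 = (z + 1)*(z^2 - 8*z + 15) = (z - 3)*(z + 1)*(z - 5)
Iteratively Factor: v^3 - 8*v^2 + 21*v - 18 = (v - 2)*(v^2 - 6*v + 9) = (v - 3)*(v - 2)*(v - 3)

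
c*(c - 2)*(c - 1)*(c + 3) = c^4 - 7*c^2 + 6*c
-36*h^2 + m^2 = (-6*h + m)*(6*h + m)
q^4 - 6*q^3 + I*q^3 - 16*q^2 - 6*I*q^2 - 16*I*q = q*(q - 8)*(q + 2)*(q + I)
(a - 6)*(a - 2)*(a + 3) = a^3 - 5*a^2 - 12*a + 36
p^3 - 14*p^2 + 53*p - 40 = (p - 8)*(p - 5)*(p - 1)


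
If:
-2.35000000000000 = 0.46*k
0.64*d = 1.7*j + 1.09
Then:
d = 2.65625*j + 1.703125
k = -5.11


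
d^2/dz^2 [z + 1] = 0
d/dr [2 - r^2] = -2*r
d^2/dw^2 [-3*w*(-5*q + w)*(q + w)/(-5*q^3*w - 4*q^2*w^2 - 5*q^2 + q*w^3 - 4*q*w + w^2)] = 6*q/(q^3*w^3 + 3*q^2*w^2 + 3*q*w + 1)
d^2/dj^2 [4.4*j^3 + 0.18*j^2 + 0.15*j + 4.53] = 26.4*j + 0.36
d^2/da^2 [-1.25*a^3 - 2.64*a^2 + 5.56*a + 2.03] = -7.5*a - 5.28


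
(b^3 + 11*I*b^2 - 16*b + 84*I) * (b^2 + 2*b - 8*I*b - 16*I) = b^5 + 2*b^4 + 3*I*b^4 + 72*b^3 + 6*I*b^3 + 144*b^2 + 212*I*b^2 + 672*b + 424*I*b + 1344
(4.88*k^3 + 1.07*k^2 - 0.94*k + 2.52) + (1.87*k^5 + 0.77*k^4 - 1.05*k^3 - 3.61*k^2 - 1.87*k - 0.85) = 1.87*k^5 + 0.77*k^4 + 3.83*k^3 - 2.54*k^2 - 2.81*k + 1.67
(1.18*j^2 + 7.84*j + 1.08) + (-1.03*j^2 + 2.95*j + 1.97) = 0.15*j^2 + 10.79*j + 3.05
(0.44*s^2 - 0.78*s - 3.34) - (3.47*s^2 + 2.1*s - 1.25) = -3.03*s^2 - 2.88*s - 2.09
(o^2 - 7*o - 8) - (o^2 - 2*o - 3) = -5*o - 5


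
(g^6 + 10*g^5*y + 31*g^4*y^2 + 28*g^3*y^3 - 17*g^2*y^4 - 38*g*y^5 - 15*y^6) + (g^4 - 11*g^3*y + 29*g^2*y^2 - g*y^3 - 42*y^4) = g^6 + 10*g^5*y + 31*g^4*y^2 + g^4 + 28*g^3*y^3 - 11*g^3*y - 17*g^2*y^4 + 29*g^2*y^2 - 38*g*y^5 - g*y^3 - 15*y^6 - 42*y^4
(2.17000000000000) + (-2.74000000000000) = -0.570000000000000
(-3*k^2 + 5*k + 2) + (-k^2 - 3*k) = -4*k^2 + 2*k + 2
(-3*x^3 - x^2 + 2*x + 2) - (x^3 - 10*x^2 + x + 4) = -4*x^3 + 9*x^2 + x - 2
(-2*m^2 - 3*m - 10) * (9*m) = -18*m^3 - 27*m^2 - 90*m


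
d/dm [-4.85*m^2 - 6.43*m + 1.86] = -9.7*m - 6.43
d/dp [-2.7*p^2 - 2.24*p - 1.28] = -5.4*p - 2.24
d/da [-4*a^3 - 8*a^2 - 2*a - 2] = -12*a^2 - 16*a - 2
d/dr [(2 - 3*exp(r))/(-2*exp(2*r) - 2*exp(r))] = (-3*exp(2*r) + 4*exp(r) + 2)*exp(-r)/(2*(exp(2*r) + 2*exp(r) + 1))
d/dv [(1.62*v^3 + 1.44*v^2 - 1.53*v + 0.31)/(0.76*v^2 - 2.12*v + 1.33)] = (1.2312*v^4 - 6.8688*v^3 + 4.5738*v^2 + 3.3592*v - 1.3777)/(0.5776*v^4 - 3.2224*v^3 + 6.516*v^2 - 5.6392*v + 1.7689)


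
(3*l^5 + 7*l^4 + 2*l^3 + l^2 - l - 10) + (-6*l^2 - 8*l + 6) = 3*l^5 + 7*l^4 + 2*l^3 - 5*l^2 - 9*l - 4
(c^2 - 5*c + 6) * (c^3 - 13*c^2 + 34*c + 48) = c^5 - 18*c^4 + 105*c^3 - 200*c^2 - 36*c + 288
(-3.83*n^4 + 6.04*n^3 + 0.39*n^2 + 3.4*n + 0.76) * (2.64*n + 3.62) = -10.1112*n^5 + 2.081*n^4 + 22.8944*n^3 + 10.3878*n^2 + 14.3144*n + 2.7512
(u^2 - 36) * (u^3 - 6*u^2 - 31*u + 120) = u^5 - 6*u^4 - 67*u^3 + 336*u^2 + 1116*u - 4320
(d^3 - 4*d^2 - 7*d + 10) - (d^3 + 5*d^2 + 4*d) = -9*d^2 - 11*d + 10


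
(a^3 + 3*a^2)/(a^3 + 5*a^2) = (a + 3)/(a + 5)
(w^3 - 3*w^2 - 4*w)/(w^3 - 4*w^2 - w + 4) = w/(w - 1)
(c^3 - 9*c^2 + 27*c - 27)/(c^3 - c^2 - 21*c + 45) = (c - 3)/(c + 5)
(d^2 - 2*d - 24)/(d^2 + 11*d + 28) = (d - 6)/(d + 7)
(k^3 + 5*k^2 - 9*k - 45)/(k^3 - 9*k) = (k + 5)/k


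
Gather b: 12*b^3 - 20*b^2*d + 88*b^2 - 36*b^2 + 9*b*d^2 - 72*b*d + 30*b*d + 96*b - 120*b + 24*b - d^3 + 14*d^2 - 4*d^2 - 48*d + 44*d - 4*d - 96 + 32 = 12*b^3 + b^2*(52 - 20*d) + b*(9*d^2 - 42*d) - d^3 + 10*d^2 - 8*d - 64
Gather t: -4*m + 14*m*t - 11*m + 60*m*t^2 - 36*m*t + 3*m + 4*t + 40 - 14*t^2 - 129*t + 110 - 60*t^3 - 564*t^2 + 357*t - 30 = -12*m - 60*t^3 + t^2*(60*m - 578) + t*(232 - 22*m) + 120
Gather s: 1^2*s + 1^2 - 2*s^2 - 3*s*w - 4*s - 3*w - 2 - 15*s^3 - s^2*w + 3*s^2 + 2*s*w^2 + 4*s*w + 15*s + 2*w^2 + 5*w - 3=-15*s^3 + s^2*(1 - w) + s*(2*w^2 + w + 12) + 2*w^2 + 2*w - 4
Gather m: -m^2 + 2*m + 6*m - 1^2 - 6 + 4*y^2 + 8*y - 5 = -m^2 + 8*m + 4*y^2 + 8*y - 12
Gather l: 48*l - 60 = 48*l - 60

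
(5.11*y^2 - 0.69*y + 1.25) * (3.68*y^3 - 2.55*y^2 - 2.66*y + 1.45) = 18.8048*y^5 - 15.5697*y^4 - 7.2331*y^3 + 6.0574*y^2 - 4.3255*y + 1.8125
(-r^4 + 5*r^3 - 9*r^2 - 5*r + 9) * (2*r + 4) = -2*r^5 + 6*r^4 + 2*r^3 - 46*r^2 - 2*r + 36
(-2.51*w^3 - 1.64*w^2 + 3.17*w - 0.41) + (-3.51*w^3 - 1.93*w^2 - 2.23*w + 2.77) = -6.02*w^3 - 3.57*w^2 + 0.94*w + 2.36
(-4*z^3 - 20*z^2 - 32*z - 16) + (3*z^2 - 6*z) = -4*z^3 - 17*z^2 - 38*z - 16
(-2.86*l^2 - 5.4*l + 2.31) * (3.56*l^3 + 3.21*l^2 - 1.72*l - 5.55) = -10.1816*l^5 - 28.4046*l^4 - 4.1912*l^3 + 32.5761*l^2 + 25.9968*l - 12.8205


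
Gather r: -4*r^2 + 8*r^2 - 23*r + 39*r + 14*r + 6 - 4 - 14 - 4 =4*r^2 + 30*r - 16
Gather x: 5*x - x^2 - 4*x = -x^2 + x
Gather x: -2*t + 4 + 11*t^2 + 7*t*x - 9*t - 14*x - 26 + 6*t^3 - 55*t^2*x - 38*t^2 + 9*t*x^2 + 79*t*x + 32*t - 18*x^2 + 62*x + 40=6*t^3 - 27*t^2 + 21*t + x^2*(9*t - 18) + x*(-55*t^2 + 86*t + 48) + 18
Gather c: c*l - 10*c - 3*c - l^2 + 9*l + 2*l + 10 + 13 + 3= c*(l - 13) - l^2 + 11*l + 26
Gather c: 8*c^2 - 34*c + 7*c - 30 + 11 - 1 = 8*c^2 - 27*c - 20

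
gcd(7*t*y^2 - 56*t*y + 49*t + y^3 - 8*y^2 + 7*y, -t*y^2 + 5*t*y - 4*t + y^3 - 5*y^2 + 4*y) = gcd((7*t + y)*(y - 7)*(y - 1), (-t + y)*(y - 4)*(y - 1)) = y - 1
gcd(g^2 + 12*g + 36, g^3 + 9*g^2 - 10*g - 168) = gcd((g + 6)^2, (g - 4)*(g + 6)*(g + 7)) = g + 6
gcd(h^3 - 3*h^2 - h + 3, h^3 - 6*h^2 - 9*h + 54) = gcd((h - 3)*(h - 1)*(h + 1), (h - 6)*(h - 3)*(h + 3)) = h - 3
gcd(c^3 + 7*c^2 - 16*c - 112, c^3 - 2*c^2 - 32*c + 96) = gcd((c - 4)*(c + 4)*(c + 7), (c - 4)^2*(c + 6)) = c - 4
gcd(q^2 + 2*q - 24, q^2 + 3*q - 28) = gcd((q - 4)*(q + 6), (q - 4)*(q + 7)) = q - 4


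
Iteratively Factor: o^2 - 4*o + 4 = (o - 2)*(o - 2)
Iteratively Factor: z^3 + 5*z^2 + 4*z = (z + 1)*(z^2 + 4*z) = z*(z + 1)*(z + 4)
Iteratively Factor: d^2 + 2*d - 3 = (d + 3)*(d - 1)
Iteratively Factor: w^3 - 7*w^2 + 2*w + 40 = (w - 4)*(w^2 - 3*w - 10) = (w - 5)*(w - 4)*(w + 2)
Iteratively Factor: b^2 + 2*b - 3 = (b - 1)*(b + 3)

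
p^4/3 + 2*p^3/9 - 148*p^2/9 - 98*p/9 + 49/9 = (p/3 + 1/3)*(p - 7)*(p - 1/3)*(p + 7)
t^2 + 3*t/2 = t*(t + 3/2)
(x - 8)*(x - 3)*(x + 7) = x^3 - 4*x^2 - 53*x + 168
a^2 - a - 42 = (a - 7)*(a + 6)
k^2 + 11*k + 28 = (k + 4)*(k + 7)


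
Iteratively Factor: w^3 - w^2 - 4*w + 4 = (w - 1)*(w^2 - 4) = (w - 1)*(w + 2)*(w - 2)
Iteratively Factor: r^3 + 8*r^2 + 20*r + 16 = (r + 2)*(r^2 + 6*r + 8) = (r + 2)*(r + 4)*(r + 2)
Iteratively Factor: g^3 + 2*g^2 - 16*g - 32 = (g - 4)*(g^2 + 6*g + 8) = (g - 4)*(g + 2)*(g + 4)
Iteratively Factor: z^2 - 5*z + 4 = (z - 1)*(z - 4)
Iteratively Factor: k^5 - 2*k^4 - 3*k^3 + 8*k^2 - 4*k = (k - 2)*(k^4 - 3*k^2 + 2*k) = (k - 2)*(k - 1)*(k^3 + k^2 - 2*k) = (k - 2)*(k - 1)*(k + 2)*(k^2 - k) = (k - 2)*(k - 1)^2*(k + 2)*(k)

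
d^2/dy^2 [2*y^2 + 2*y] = 4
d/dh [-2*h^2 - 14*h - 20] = -4*h - 14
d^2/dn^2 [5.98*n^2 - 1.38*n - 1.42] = 11.9600000000000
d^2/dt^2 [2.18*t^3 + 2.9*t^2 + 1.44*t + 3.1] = 13.08*t + 5.8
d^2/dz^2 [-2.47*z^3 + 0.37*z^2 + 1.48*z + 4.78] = 0.74 - 14.82*z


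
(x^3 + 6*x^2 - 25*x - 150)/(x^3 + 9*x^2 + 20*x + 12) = (x^2 - 25)/(x^2 + 3*x + 2)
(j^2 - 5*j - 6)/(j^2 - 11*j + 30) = (j + 1)/(j - 5)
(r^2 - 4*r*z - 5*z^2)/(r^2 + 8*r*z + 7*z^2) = (r - 5*z)/(r + 7*z)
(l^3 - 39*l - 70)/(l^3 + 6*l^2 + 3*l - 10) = (l - 7)/(l - 1)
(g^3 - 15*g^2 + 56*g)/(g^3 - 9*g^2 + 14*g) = (g - 8)/(g - 2)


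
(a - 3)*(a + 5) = a^2 + 2*a - 15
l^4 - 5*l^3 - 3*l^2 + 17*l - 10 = (l - 5)*(l - 1)^2*(l + 2)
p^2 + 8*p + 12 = (p + 2)*(p + 6)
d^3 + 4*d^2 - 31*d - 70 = (d - 5)*(d + 2)*(d + 7)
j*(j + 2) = j^2 + 2*j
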